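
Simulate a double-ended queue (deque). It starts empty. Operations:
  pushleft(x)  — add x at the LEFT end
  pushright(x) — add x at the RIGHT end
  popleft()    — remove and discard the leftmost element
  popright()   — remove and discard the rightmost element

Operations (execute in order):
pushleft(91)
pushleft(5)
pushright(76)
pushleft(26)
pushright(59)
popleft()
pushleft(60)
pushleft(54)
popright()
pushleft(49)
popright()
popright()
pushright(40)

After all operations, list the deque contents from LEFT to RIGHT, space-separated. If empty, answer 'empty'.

Answer: 49 54 60 5 40

Derivation:
pushleft(91): [91]
pushleft(5): [5, 91]
pushright(76): [5, 91, 76]
pushleft(26): [26, 5, 91, 76]
pushright(59): [26, 5, 91, 76, 59]
popleft(): [5, 91, 76, 59]
pushleft(60): [60, 5, 91, 76, 59]
pushleft(54): [54, 60, 5, 91, 76, 59]
popright(): [54, 60, 5, 91, 76]
pushleft(49): [49, 54, 60, 5, 91, 76]
popright(): [49, 54, 60, 5, 91]
popright(): [49, 54, 60, 5]
pushright(40): [49, 54, 60, 5, 40]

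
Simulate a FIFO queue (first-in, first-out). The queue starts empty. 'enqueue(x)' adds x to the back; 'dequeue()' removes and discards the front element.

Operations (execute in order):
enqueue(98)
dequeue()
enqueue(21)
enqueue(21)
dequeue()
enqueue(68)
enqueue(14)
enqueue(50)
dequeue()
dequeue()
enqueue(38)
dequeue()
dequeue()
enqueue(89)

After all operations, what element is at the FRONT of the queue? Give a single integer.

Answer: 38

Derivation:
enqueue(98): queue = [98]
dequeue(): queue = []
enqueue(21): queue = [21]
enqueue(21): queue = [21, 21]
dequeue(): queue = [21]
enqueue(68): queue = [21, 68]
enqueue(14): queue = [21, 68, 14]
enqueue(50): queue = [21, 68, 14, 50]
dequeue(): queue = [68, 14, 50]
dequeue(): queue = [14, 50]
enqueue(38): queue = [14, 50, 38]
dequeue(): queue = [50, 38]
dequeue(): queue = [38]
enqueue(89): queue = [38, 89]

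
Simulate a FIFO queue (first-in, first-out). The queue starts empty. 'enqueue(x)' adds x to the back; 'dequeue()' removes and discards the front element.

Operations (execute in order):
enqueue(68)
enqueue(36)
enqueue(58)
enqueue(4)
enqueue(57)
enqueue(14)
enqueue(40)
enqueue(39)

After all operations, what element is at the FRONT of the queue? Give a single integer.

enqueue(68): queue = [68]
enqueue(36): queue = [68, 36]
enqueue(58): queue = [68, 36, 58]
enqueue(4): queue = [68, 36, 58, 4]
enqueue(57): queue = [68, 36, 58, 4, 57]
enqueue(14): queue = [68, 36, 58, 4, 57, 14]
enqueue(40): queue = [68, 36, 58, 4, 57, 14, 40]
enqueue(39): queue = [68, 36, 58, 4, 57, 14, 40, 39]

Answer: 68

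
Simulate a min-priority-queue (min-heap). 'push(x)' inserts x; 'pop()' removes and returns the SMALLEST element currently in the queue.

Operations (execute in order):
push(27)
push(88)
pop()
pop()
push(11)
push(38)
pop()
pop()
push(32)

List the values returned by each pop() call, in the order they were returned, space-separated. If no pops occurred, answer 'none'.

Answer: 27 88 11 38

Derivation:
push(27): heap contents = [27]
push(88): heap contents = [27, 88]
pop() → 27: heap contents = [88]
pop() → 88: heap contents = []
push(11): heap contents = [11]
push(38): heap contents = [11, 38]
pop() → 11: heap contents = [38]
pop() → 38: heap contents = []
push(32): heap contents = [32]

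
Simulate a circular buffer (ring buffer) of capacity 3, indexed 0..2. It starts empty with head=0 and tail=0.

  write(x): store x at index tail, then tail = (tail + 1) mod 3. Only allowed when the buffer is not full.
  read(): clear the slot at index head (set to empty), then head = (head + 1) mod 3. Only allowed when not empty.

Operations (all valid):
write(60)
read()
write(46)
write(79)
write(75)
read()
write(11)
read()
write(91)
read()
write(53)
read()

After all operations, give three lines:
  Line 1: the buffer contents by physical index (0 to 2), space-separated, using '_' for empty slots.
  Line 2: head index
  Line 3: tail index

write(60): buf=[60 _ _], head=0, tail=1, size=1
read(): buf=[_ _ _], head=1, tail=1, size=0
write(46): buf=[_ 46 _], head=1, tail=2, size=1
write(79): buf=[_ 46 79], head=1, tail=0, size=2
write(75): buf=[75 46 79], head=1, tail=1, size=3
read(): buf=[75 _ 79], head=2, tail=1, size=2
write(11): buf=[75 11 79], head=2, tail=2, size=3
read(): buf=[75 11 _], head=0, tail=2, size=2
write(91): buf=[75 11 91], head=0, tail=0, size=3
read(): buf=[_ 11 91], head=1, tail=0, size=2
write(53): buf=[53 11 91], head=1, tail=1, size=3
read(): buf=[53 _ 91], head=2, tail=1, size=2

Answer: 53 _ 91
2
1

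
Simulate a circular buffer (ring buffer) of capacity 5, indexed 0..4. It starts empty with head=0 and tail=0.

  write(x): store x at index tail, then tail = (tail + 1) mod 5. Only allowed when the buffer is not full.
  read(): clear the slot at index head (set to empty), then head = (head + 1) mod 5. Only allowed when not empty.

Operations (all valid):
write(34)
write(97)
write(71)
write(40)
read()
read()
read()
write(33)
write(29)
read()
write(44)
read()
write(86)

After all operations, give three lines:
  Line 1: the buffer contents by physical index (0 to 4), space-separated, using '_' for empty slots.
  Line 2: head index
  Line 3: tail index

Answer: 29 44 86 _ _
0
3

Derivation:
write(34): buf=[34 _ _ _ _], head=0, tail=1, size=1
write(97): buf=[34 97 _ _ _], head=0, tail=2, size=2
write(71): buf=[34 97 71 _ _], head=0, tail=3, size=3
write(40): buf=[34 97 71 40 _], head=0, tail=4, size=4
read(): buf=[_ 97 71 40 _], head=1, tail=4, size=3
read(): buf=[_ _ 71 40 _], head=2, tail=4, size=2
read(): buf=[_ _ _ 40 _], head=3, tail=4, size=1
write(33): buf=[_ _ _ 40 33], head=3, tail=0, size=2
write(29): buf=[29 _ _ 40 33], head=3, tail=1, size=3
read(): buf=[29 _ _ _ 33], head=4, tail=1, size=2
write(44): buf=[29 44 _ _ 33], head=4, tail=2, size=3
read(): buf=[29 44 _ _ _], head=0, tail=2, size=2
write(86): buf=[29 44 86 _ _], head=0, tail=3, size=3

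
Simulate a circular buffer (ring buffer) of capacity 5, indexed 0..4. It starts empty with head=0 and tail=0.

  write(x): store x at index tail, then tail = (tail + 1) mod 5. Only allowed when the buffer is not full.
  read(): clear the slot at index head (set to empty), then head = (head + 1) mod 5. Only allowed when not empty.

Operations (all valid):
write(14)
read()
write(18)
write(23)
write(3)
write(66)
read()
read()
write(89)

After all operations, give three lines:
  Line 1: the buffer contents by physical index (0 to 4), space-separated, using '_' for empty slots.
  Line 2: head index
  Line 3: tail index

write(14): buf=[14 _ _ _ _], head=0, tail=1, size=1
read(): buf=[_ _ _ _ _], head=1, tail=1, size=0
write(18): buf=[_ 18 _ _ _], head=1, tail=2, size=1
write(23): buf=[_ 18 23 _ _], head=1, tail=3, size=2
write(3): buf=[_ 18 23 3 _], head=1, tail=4, size=3
write(66): buf=[_ 18 23 3 66], head=1, tail=0, size=4
read(): buf=[_ _ 23 3 66], head=2, tail=0, size=3
read(): buf=[_ _ _ 3 66], head=3, tail=0, size=2
write(89): buf=[89 _ _ 3 66], head=3, tail=1, size=3

Answer: 89 _ _ 3 66
3
1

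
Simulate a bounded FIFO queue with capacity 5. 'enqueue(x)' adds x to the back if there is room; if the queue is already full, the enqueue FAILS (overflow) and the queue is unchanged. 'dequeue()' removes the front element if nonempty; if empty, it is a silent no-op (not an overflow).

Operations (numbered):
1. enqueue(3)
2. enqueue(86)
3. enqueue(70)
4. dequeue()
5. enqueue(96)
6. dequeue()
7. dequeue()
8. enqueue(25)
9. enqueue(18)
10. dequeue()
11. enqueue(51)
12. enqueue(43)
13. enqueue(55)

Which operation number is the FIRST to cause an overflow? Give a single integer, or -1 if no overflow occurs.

Answer: -1

Derivation:
1. enqueue(3): size=1
2. enqueue(86): size=2
3. enqueue(70): size=3
4. dequeue(): size=2
5. enqueue(96): size=3
6. dequeue(): size=2
7. dequeue(): size=1
8. enqueue(25): size=2
9. enqueue(18): size=3
10. dequeue(): size=2
11. enqueue(51): size=3
12. enqueue(43): size=4
13. enqueue(55): size=5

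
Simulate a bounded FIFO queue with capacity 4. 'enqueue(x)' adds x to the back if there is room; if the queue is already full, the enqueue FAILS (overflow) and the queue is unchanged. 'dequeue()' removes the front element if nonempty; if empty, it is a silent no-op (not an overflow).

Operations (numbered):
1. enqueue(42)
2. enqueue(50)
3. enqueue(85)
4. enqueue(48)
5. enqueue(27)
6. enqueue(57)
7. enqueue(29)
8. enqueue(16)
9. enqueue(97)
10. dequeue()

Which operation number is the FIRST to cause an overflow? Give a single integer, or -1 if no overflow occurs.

Answer: 5

Derivation:
1. enqueue(42): size=1
2. enqueue(50): size=2
3. enqueue(85): size=3
4. enqueue(48): size=4
5. enqueue(27): size=4=cap → OVERFLOW (fail)
6. enqueue(57): size=4=cap → OVERFLOW (fail)
7. enqueue(29): size=4=cap → OVERFLOW (fail)
8. enqueue(16): size=4=cap → OVERFLOW (fail)
9. enqueue(97): size=4=cap → OVERFLOW (fail)
10. dequeue(): size=3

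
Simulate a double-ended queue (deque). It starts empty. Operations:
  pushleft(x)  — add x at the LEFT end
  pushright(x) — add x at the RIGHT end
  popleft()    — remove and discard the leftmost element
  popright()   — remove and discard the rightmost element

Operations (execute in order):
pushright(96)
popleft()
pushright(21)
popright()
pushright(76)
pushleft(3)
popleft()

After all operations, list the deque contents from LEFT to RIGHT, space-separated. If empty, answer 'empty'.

Answer: 76

Derivation:
pushright(96): [96]
popleft(): []
pushright(21): [21]
popright(): []
pushright(76): [76]
pushleft(3): [3, 76]
popleft(): [76]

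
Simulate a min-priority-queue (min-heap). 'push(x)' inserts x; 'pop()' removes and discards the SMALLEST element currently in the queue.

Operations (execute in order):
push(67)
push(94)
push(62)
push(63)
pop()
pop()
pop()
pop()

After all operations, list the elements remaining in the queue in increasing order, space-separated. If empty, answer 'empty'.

Answer: empty

Derivation:
push(67): heap contents = [67]
push(94): heap contents = [67, 94]
push(62): heap contents = [62, 67, 94]
push(63): heap contents = [62, 63, 67, 94]
pop() → 62: heap contents = [63, 67, 94]
pop() → 63: heap contents = [67, 94]
pop() → 67: heap contents = [94]
pop() → 94: heap contents = []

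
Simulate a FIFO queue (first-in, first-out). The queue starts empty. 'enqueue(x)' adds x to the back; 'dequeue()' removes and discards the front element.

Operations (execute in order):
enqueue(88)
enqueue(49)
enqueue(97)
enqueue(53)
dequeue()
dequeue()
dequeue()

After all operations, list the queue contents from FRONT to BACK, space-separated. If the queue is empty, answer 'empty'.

Answer: 53

Derivation:
enqueue(88): [88]
enqueue(49): [88, 49]
enqueue(97): [88, 49, 97]
enqueue(53): [88, 49, 97, 53]
dequeue(): [49, 97, 53]
dequeue(): [97, 53]
dequeue(): [53]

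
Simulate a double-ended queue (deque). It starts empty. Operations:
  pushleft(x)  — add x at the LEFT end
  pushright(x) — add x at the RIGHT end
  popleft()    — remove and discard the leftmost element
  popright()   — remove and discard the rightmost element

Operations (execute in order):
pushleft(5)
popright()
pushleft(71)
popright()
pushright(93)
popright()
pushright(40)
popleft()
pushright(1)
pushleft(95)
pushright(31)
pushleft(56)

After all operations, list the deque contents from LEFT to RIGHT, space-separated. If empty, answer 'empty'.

pushleft(5): [5]
popright(): []
pushleft(71): [71]
popright(): []
pushright(93): [93]
popright(): []
pushright(40): [40]
popleft(): []
pushright(1): [1]
pushleft(95): [95, 1]
pushright(31): [95, 1, 31]
pushleft(56): [56, 95, 1, 31]

Answer: 56 95 1 31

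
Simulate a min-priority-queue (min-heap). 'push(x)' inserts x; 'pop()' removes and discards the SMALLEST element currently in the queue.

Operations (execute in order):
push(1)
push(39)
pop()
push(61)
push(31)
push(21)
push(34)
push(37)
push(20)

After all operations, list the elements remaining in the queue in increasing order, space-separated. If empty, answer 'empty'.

Answer: 20 21 31 34 37 39 61

Derivation:
push(1): heap contents = [1]
push(39): heap contents = [1, 39]
pop() → 1: heap contents = [39]
push(61): heap contents = [39, 61]
push(31): heap contents = [31, 39, 61]
push(21): heap contents = [21, 31, 39, 61]
push(34): heap contents = [21, 31, 34, 39, 61]
push(37): heap contents = [21, 31, 34, 37, 39, 61]
push(20): heap contents = [20, 21, 31, 34, 37, 39, 61]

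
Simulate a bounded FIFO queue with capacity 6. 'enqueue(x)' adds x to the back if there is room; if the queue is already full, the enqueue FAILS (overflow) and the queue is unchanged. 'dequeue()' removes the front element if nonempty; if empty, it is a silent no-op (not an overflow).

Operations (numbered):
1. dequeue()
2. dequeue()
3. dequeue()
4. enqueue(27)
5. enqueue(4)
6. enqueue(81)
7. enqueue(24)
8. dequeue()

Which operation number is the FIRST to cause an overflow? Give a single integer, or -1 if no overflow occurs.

Answer: -1

Derivation:
1. dequeue(): empty, no-op, size=0
2. dequeue(): empty, no-op, size=0
3. dequeue(): empty, no-op, size=0
4. enqueue(27): size=1
5. enqueue(4): size=2
6. enqueue(81): size=3
7. enqueue(24): size=4
8. dequeue(): size=3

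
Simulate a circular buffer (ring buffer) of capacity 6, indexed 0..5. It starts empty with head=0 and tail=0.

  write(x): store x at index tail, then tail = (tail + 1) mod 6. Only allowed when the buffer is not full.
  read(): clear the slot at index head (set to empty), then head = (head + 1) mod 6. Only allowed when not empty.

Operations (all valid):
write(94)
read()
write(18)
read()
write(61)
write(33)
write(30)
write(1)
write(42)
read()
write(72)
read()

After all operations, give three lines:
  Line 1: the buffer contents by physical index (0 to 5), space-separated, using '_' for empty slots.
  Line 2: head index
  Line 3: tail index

Answer: 42 72 _ _ 30 1
4
2

Derivation:
write(94): buf=[94 _ _ _ _ _], head=0, tail=1, size=1
read(): buf=[_ _ _ _ _ _], head=1, tail=1, size=0
write(18): buf=[_ 18 _ _ _ _], head=1, tail=2, size=1
read(): buf=[_ _ _ _ _ _], head=2, tail=2, size=0
write(61): buf=[_ _ 61 _ _ _], head=2, tail=3, size=1
write(33): buf=[_ _ 61 33 _ _], head=2, tail=4, size=2
write(30): buf=[_ _ 61 33 30 _], head=2, tail=5, size=3
write(1): buf=[_ _ 61 33 30 1], head=2, tail=0, size=4
write(42): buf=[42 _ 61 33 30 1], head=2, tail=1, size=5
read(): buf=[42 _ _ 33 30 1], head=3, tail=1, size=4
write(72): buf=[42 72 _ 33 30 1], head=3, tail=2, size=5
read(): buf=[42 72 _ _ 30 1], head=4, tail=2, size=4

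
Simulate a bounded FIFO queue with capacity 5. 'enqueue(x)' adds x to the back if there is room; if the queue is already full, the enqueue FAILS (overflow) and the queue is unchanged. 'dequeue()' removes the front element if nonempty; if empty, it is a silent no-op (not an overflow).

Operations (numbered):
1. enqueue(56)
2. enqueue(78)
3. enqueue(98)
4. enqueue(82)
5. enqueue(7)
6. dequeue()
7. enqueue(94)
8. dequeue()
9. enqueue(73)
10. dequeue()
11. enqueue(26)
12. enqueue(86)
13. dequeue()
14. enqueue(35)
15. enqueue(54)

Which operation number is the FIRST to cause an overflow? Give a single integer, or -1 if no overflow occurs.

Answer: 12

Derivation:
1. enqueue(56): size=1
2. enqueue(78): size=2
3. enqueue(98): size=3
4. enqueue(82): size=4
5. enqueue(7): size=5
6. dequeue(): size=4
7. enqueue(94): size=5
8. dequeue(): size=4
9. enqueue(73): size=5
10. dequeue(): size=4
11. enqueue(26): size=5
12. enqueue(86): size=5=cap → OVERFLOW (fail)
13. dequeue(): size=4
14. enqueue(35): size=5
15. enqueue(54): size=5=cap → OVERFLOW (fail)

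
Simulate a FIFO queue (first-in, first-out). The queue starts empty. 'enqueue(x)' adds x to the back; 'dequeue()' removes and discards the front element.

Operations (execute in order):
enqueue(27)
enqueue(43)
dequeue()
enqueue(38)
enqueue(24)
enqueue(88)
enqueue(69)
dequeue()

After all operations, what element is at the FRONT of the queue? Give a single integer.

enqueue(27): queue = [27]
enqueue(43): queue = [27, 43]
dequeue(): queue = [43]
enqueue(38): queue = [43, 38]
enqueue(24): queue = [43, 38, 24]
enqueue(88): queue = [43, 38, 24, 88]
enqueue(69): queue = [43, 38, 24, 88, 69]
dequeue(): queue = [38, 24, 88, 69]

Answer: 38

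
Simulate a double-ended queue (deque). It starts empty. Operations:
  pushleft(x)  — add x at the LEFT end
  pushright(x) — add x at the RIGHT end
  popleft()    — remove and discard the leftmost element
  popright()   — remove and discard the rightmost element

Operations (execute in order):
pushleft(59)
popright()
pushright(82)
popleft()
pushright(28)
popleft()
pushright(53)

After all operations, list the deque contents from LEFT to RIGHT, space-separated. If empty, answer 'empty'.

pushleft(59): [59]
popright(): []
pushright(82): [82]
popleft(): []
pushright(28): [28]
popleft(): []
pushright(53): [53]

Answer: 53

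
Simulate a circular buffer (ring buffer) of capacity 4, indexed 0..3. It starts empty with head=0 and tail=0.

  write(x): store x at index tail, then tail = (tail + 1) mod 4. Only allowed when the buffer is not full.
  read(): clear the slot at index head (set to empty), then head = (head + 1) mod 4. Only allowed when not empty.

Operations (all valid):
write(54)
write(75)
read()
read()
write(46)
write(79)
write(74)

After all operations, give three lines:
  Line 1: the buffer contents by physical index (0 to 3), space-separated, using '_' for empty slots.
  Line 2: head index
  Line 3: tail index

write(54): buf=[54 _ _ _], head=0, tail=1, size=1
write(75): buf=[54 75 _ _], head=0, tail=2, size=2
read(): buf=[_ 75 _ _], head=1, tail=2, size=1
read(): buf=[_ _ _ _], head=2, tail=2, size=0
write(46): buf=[_ _ 46 _], head=2, tail=3, size=1
write(79): buf=[_ _ 46 79], head=2, tail=0, size=2
write(74): buf=[74 _ 46 79], head=2, tail=1, size=3

Answer: 74 _ 46 79
2
1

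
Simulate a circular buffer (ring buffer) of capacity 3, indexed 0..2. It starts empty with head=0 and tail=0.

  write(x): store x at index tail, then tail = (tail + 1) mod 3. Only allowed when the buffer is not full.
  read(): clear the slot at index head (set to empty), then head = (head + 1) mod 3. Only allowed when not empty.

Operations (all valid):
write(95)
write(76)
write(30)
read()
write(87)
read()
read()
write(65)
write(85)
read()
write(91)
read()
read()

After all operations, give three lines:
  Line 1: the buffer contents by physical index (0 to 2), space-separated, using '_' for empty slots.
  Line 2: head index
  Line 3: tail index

write(95): buf=[95 _ _], head=0, tail=1, size=1
write(76): buf=[95 76 _], head=0, tail=2, size=2
write(30): buf=[95 76 30], head=0, tail=0, size=3
read(): buf=[_ 76 30], head=1, tail=0, size=2
write(87): buf=[87 76 30], head=1, tail=1, size=3
read(): buf=[87 _ 30], head=2, tail=1, size=2
read(): buf=[87 _ _], head=0, tail=1, size=1
write(65): buf=[87 65 _], head=0, tail=2, size=2
write(85): buf=[87 65 85], head=0, tail=0, size=3
read(): buf=[_ 65 85], head=1, tail=0, size=2
write(91): buf=[91 65 85], head=1, tail=1, size=3
read(): buf=[91 _ 85], head=2, tail=1, size=2
read(): buf=[91 _ _], head=0, tail=1, size=1

Answer: 91 _ _
0
1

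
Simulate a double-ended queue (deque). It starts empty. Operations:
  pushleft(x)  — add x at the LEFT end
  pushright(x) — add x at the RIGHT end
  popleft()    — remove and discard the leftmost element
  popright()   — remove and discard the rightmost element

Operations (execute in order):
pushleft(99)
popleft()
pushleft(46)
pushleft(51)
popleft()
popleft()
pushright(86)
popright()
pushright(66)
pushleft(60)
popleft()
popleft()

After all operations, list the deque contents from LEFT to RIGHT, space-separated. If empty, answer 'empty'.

Answer: empty

Derivation:
pushleft(99): [99]
popleft(): []
pushleft(46): [46]
pushleft(51): [51, 46]
popleft(): [46]
popleft(): []
pushright(86): [86]
popright(): []
pushright(66): [66]
pushleft(60): [60, 66]
popleft(): [66]
popleft(): []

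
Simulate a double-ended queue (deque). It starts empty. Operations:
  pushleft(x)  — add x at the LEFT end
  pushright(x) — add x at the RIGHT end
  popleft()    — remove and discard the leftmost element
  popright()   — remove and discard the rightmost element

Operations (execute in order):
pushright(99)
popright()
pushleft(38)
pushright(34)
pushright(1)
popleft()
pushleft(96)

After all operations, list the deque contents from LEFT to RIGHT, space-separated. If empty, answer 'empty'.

pushright(99): [99]
popright(): []
pushleft(38): [38]
pushright(34): [38, 34]
pushright(1): [38, 34, 1]
popleft(): [34, 1]
pushleft(96): [96, 34, 1]

Answer: 96 34 1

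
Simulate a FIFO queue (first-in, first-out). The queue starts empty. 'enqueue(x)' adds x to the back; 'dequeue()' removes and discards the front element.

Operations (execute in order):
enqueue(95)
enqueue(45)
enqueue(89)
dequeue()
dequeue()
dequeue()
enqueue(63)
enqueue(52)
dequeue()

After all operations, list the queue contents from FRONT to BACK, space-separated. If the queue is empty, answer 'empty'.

Answer: 52

Derivation:
enqueue(95): [95]
enqueue(45): [95, 45]
enqueue(89): [95, 45, 89]
dequeue(): [45, 89]
dequeue(): [89]
dequeue(): []
enqueue(63): [63]
enqueue(52): [63, 52]
dequeue(): [52]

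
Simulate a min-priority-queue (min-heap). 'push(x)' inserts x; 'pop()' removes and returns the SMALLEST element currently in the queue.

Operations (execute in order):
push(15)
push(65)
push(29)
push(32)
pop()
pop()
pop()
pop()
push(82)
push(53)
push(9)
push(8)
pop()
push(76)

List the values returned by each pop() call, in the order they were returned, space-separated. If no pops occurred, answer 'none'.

Answer: 15 29 32 65 8

Derivation:
push(15): heap contents = [15]
push(65): heap contents = [15, 65]
push(29): heap contents = [15, 29, 65]
push(32): heap contents = [15, 29, 32, 65]
pop() → 15: heap contents = [29, 32, 65]
pop() → 29: heap contents = [32, 65]
pop() → 32: heap contents = [65]
pop() → 65: heap contents = []
push(82): heap contents = [82]
push(53): heap contents = [53, 82]
push(9): heap contents = [9, 53, 82]
push(8): heap contents = [8, 9, 53, 82]
pop() → 8: heap contents = [9, 53, 82]
push(76): heap contents = [9, 53, 76, 82]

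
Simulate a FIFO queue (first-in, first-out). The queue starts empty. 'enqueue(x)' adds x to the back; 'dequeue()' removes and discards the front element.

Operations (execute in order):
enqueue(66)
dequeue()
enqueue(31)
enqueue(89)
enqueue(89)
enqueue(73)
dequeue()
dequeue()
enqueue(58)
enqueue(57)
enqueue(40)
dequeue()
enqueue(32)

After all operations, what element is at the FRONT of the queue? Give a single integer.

enqueue(66): queue = [66]
dequeue(): queue = []
enqueue(31): queue = [31]
enqueue(89): queue = [31, 89]
enqueue(89): queue = [31, 89, 89]
enqueue(73): queue = [31, 89, 89, 73]
dequeue(): queue = [89, 89, 73]
dequeue(): queue = [89, 73]
enqueue(58): queue = [89, 73, 58]
enqueue(57): queue = [89, 73, 58, 57]
enqueue(40): queue = [89, 73, 58, 57, 40]
dequeue(): queue = [73, 58, 57, 40]
enqueue(32): queue = [73, 58, 57, 40, 32]

Answer: 73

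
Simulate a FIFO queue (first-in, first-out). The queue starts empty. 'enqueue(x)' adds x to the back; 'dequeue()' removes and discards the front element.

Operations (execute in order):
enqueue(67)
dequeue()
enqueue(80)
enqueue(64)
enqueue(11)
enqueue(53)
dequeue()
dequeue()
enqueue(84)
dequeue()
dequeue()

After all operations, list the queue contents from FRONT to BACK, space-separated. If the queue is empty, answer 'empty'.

Answer: 84

Derivation:
enqueue(67): [67]
dequeue(): []
enqueue(80): [80]
enqueue(64): [80, 64]
enqueue(11): [80, 64, 11]
enqueue(53): [80, 64, 11, 53]
dequeue(): [64, 11, 53]
dequeue(): [11, 53]
enqueue(84): [11, 53, 84]
dequeue(): [53, 84]
dequeue(): [84]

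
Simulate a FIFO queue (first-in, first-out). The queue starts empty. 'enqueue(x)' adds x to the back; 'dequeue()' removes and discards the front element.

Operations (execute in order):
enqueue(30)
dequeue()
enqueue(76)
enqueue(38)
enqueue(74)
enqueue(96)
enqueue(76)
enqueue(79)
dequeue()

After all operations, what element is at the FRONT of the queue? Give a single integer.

enqueue(30): queue = [30]
dequeue(): queue = []
enqueue(76): queue = [76]
enqueue(38): queue = [76, 38]
enqueue(74): queue = [76, 38, 74]
enqueue(96): queue = [76, 38, 74, 96]
enqueue(76): queue = [76, 38, 74, 96, 76]
enqueue(79): queue = [76, 38, 74, 96, 76, 79]
dequeue(): queue = [38, 74, 96, 76, 79]

Answer: 38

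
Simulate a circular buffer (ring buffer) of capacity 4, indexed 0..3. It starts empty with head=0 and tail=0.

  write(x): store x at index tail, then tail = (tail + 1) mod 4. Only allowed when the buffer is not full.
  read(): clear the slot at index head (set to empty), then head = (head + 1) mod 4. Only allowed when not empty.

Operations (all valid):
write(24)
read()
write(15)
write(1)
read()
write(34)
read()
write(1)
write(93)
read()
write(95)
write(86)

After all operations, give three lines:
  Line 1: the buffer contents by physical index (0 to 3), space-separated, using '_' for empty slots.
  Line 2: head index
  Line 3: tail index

Answer: 1 93 95 86
0
0

Derivation:
write(24): buf=[24 _ _ _], head=0, tail=1, size=1
read(): buf=[_ _ _ _], head=1, tail=1, size=0
write(15): buf=[_ 15 _ _], head=1, tail=2, size=1
write(1): buf=[_ 15 1 _], head=1, tail=3, size=2
read(): buf=[_ _ 1 _], head=2, tail=3, size=1
write(34): buf=[_ _ 1 34], head=2, tail=0, size=2
read(): buf=[_ _ _ 34], head=3, tail=0, size=1
write(1): buf=[1 _ _ 34], head=3, tail=1, size=2
write(93): buf=[1 93 _ 34], head=3, tail=2, size=3
read(): buf=[1 93 _ _], head=0, tail=2, size=2
write(95): buf=[1 93 95 _], head=0, tail=3, size=3
write(86): buf=[1 93 95 86], head=0, tail=0, size=4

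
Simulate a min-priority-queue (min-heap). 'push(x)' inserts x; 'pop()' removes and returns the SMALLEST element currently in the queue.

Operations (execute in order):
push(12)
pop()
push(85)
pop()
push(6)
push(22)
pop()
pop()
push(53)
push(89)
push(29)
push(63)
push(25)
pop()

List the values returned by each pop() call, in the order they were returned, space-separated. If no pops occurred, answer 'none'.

Answer: 12 85 6 22 25

Derivation:
push(12): heap contents = [12]
pop() → 12: heap contents = []
push(85): heap contents = [85]
pop() → 85: heap contents = []
push(6): heap contents = [6]
push(22): heap contents = [6, 22]
pop() → 6: heap contents = [22]
pop() → 22: heap contents = []
push(53): heap contents = [53]
push(89): heap contents = [53, 89]
push(29): heap contents = [29, 53, 89]
push(63): heap contents = [29, 53, 63, 89]
push(25): heap contents = [25, 29, 53, 63, 89]
pop() → 25: heap contents = [29, 53, 63, 89]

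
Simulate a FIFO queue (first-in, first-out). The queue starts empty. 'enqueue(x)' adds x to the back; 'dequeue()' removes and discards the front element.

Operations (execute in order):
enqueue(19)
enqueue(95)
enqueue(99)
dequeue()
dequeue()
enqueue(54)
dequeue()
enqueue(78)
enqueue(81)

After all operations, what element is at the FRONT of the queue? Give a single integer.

Answer: 54

Derivation:
enqueue(19): queue = [19]
enqueue(95): queue = [19, 95]
enqueue(99): queue = [19, 95, 99]
dequeue(): queue = [95, 99]
dequeue(): queue = [99]
enqueue(54): queue = [99, 54]
dequeue(): queue = [54]
enqueue(78): queue = [54, 78]
enqueue(81): queue = [54, 78, 81]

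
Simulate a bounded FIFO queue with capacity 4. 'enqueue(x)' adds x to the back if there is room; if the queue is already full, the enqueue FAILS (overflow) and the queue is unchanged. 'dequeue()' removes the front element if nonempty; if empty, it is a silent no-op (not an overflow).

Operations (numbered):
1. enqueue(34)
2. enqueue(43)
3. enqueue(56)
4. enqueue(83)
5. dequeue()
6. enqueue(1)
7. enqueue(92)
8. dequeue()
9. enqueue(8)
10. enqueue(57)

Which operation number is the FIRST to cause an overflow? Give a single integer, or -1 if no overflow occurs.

1. enqueue(34): size=1
2. enqueue(43): size=2
3. enqueue(56): size=3
4. enqueue(83): size=4
5. dequeue(): size=3
6. enqueue(1): size=4
7. enqueue(92): size=4=cap → OVERFLOW (fail)
8. dequeue(): size=3
9. enqueue(8): size=4
10. enqueue(57): size=4=cap → OVERFLOW (fail)

Answer: 7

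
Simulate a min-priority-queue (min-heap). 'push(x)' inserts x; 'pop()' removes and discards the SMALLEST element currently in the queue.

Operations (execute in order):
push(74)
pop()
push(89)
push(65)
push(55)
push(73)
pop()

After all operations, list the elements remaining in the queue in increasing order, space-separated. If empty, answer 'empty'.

push(74): heap contents = [74]
pop() → 74: heap contents = []
push(89): heap contents = [89]
push(65): heap contents = [65, 89]
push(55): heap contents = [55, 65, 89]
push(73): heap contents = [55, 65, 73, 89]
pop() → 55: heap contents = [65, 73, 89]

Answer: 65 73 89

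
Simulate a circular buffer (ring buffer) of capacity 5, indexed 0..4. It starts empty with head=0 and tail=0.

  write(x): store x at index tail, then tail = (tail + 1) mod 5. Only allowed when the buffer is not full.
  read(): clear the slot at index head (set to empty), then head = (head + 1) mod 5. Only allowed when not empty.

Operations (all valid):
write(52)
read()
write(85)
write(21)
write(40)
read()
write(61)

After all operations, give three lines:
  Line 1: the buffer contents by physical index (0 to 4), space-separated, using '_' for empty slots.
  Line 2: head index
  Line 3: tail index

Answer: _ _ 21 40 61
2
0

Derivation:
write(52): buf=[52 _ _ _ _], head=0, tail=1, size=1
read(): buf=[_ _ _ _ _], head=1, tail=1, size=0
write(85): buf=[_ 85 _ _ _], head=1, tail=2, size=1
write(21): buf=[_ 85 21 _ _], head=1, tail=3, size=2
write(40): buf=[_ 85 21 40 _], head=1, tail=4, size=3
read(): buf=[_ _ 21 40 _], head=2, tail=4, size=2
write(61): buf=[_ _ 21 40 61], head=2, tail=0, size=3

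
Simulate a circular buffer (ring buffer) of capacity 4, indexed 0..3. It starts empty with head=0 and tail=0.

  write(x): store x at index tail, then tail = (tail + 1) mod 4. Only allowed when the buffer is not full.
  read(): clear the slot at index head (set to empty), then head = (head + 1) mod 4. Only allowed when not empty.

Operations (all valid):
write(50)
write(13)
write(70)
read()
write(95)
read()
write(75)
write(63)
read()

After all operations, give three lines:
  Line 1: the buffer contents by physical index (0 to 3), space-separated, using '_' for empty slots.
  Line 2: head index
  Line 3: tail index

Answer: 75 63 _ 95
3
2

Derivation:
write(50): buf=[50 _ _ _], head=0, tail=1, size=1
write(13): buf=[50 13 _ _], head=0, tail=2, size=2
write(70): buf=[50 13 70 _], head=0, tail=3, size=3
read(): buf=[_ 13 70 _], head=1, tail=3, size=2
write(95): buf=[_ 13 70 95], head=1, tail=0, size=3
read(): buf=[_ _ 70 95], head=2, tail=0, size=2
write(75): buf=[75 _ 70 95], head=2, tail=1, size=3
write(63): buf=[75 63 70 95], head=2, tail=2, size=4
read(): buf=[75 63 _ 95], head=3, tail=2, size=3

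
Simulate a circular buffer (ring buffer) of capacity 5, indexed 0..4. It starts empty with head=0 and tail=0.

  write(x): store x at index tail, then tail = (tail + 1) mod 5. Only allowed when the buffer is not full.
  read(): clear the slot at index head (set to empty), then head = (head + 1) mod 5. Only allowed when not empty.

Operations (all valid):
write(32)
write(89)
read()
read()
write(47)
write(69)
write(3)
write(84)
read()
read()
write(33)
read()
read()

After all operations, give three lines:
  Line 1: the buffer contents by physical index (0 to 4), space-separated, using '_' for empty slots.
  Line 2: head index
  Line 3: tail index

Answer: _ 33 _ _ _
1
2

Derivation:
write(32): buf=[32 _ _ _ _], head=0, tail=1, size=1
write(89): buf=[32 89 _ _ _], head=0, tail=2, size=2
read(): buf=[_ 89 _ _ _], head=1, tail=2, size=1
read(): buf=[_ _ _ _ _], head=2, tail=2, size=0
write(47): buf=[_ _ 47 _ _], head=2, tail=3, size=1
write(69): buf=[_ _ 47 69 _], head=2, tail=4, size=2
write(3): buf=[_ _ 47 69 3], head=2, tail=0, size=3
write(84): buf=[84 _ 47 69 3], head=2, tail=1, size=4
read(): buf=[84 _ _ 69 3], head=3, tail=1, size=3
read(): buf=[84 _ _ _ 3], head=4, tail=1, size=2
write(33): buf=[84 33 _ _ 3], head=4, tail=2, size=3
read(): buf=[84 33 _ _ _], head=0, tail=2, size=2
read(): buf=[_ 33 _ _ _], head=1, tail=2, size=1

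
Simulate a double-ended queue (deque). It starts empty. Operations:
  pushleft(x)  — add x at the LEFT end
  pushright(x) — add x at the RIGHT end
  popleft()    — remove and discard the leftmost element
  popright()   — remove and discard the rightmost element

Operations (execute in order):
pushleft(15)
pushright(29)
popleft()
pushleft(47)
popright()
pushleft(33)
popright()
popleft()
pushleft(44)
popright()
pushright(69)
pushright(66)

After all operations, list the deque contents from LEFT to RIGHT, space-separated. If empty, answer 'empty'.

pushleft(15): [15]
pushright(29): [15, 29]
popleft(): [29]
pushleft(47): [47, 29]
popright(): [47]
pushleft(33): [33, 47]
popright(): [33]
popleft(): []
pushleft(44): [44]
popright(): []
pushright(69): [69]
pushright(66): [69, 66]

Answer: 69 66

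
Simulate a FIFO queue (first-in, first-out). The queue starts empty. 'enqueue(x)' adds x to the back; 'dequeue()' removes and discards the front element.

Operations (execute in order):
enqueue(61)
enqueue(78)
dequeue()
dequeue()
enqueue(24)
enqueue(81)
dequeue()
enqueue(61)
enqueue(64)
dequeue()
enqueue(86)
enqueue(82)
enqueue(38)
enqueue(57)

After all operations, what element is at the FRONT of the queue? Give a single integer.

enqueue(61): queue = [61]
enqueue(78): queue = [61, 78]
dequeue(): queue = [78]
dequeue(): queue = []
enqueue(24): queue = [24]
enqueue(81): queue = [24, 81]
dequeue(): queue = [81]
enqueue(61): queue = [81, 61]
enqueue(64): queue = [81, 61, 64]
dequeue(): queue = [61, 64]
enqueue(86): queue = [61, 64, 86]
enqueue(82): queue = [61, 64, 86, 82]
enqueue(38): queue = [61, 64, 86, 82, 38]
enqueue(57): queue = [61, 64, 86, 82, 38, 57]

Answer: 61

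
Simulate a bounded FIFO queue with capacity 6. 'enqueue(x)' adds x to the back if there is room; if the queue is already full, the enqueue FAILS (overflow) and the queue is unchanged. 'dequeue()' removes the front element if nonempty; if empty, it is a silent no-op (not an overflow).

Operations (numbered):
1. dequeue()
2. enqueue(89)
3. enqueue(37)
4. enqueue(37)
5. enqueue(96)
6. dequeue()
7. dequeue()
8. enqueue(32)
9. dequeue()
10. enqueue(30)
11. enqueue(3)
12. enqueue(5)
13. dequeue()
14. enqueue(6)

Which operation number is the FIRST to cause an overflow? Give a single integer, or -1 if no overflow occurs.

1. dequeue(): empty, no-op, size=0
2. enqueue(89): size=1
3. enqueue(37): size=2
4. enqueue(37): size=3
5. enqueue(96): size=4
6. dequeue(): size=3
7. dequeue(): size=2
8. enqueue(32): size=3
9. dequeue(): size=2
10. enqueue(30): size=3
11. enqueue(3): size=4
12. enqueue(5): size=5
13. dequeue(): size=4
14. enqueue(6): size=5

Answer: -1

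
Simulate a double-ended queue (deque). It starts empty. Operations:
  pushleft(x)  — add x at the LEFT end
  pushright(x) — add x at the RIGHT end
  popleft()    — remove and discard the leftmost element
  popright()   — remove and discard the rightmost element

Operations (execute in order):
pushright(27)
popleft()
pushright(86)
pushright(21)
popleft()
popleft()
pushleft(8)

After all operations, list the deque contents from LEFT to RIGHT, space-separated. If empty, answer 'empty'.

pushright(27): [27]
popleft(): []
pushright(86): [86]
pushright(21): [86, 21]
popleft(): [21]
popleft(): []
pushleft(8): [8]

Answer: 8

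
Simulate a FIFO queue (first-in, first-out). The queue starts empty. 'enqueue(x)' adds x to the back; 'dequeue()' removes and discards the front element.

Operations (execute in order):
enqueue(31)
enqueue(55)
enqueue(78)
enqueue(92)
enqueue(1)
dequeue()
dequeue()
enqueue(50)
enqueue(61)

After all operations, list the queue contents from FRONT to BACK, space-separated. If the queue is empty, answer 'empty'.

enqueue(31): [31]
enqueue(55): [31, 55]
enqueue(78): [31, 55, 78]
enqueue(92): [31, 55, 78, 92]
enqueue(1): [31, 55, 78, 92, 1]
dequeue(): [55, 78, 92, 1]
dequeue(): [78, 92, 1]
enqueue(50): [78, 92, 1, 50]
enqueue(61): [78, 92, 1, 50, 61]

Answer: 78 92 1 50 61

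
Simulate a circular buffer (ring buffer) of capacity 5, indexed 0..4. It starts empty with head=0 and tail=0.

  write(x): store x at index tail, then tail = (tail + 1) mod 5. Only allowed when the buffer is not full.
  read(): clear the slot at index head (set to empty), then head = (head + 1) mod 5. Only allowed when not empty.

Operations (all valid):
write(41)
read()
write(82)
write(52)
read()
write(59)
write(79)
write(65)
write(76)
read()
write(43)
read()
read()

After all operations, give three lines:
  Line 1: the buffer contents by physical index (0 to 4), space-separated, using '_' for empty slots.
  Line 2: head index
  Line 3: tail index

Answer: 65 76 43 _ _
0
3

Derivation:
write(41): buf=[41 _ _ _ _], head=0, tail=1, size=1
read(): buf=[_ _ _ _ _], head=1, tail=1, size=0
write(82): buf=[_ 82 _ _ _], head=1, tail=2, size=1
write(52): buf=[_ 82 52 _ _], head=1, tail=3, size=2
read(): buf=[_ _ 52 _ _], head=2, tail=3, size=1
write(59): buf=[_ _ 52 59 _], head=2, tail=4, size=2
write(79): buf=[_ _ 52 59 79], head=2, tail=0, size=3
write(65): buf=[65 _ 52 59 79], head=2, tail=1, size=4
write(76): buf=[65 76 52 59 79], head=2, tail=2, size=5
read(): buf=[65 76 _ 59 79], head=3, tail=2, size=4
write(43): buf=[65 76 43 59 79], head=3, tail=3, size=5
read(): buf=[65 76 43 _ 79], head=4, tail=3, size=4
read(): buf=[65 76 43 _ _], head=0, tail=3, size=3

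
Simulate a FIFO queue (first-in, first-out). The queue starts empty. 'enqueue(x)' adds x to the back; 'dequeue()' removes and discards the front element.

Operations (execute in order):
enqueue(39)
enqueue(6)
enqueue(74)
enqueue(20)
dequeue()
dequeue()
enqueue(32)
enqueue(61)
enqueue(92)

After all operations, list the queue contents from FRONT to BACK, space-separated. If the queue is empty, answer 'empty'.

enqueue(39): [39]
enqueue(6): [39, 6]
enqueue(74): [39, 6, 74]
enqueue(20): [39, 6, 74, 20]
dequeue(): [6, 74, 20]
dequeue(): [74, 20]
enqueue(32): [74, 20, 32]
enqueue(61): [74, 20, 32, 61]
enqueue(92): [74, 20, 32, 61, 92]

Answer: 74 20 32 61 92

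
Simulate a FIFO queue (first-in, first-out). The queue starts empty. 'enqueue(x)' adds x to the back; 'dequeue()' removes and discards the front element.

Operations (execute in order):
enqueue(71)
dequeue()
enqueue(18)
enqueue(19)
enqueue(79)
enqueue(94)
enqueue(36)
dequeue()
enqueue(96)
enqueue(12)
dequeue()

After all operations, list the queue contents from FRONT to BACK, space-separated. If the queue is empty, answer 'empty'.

Answer: 79 94 36 96 12

Derivation:
enqueue(71): [71]
dequeue(): []
enqueue(18): [18]
enqueue(19): [18, 19]
enqueue(79): [18, 19, 79]
enqueue(94): [18, 19, 79, 94]
enqueue(36): [18, 19, 79, 94, 36]
dequeue(): [19, 79, 94, 36]
enqueue(96): [19, 79, 94, 36, 96]
enqueue(12): [19, 79, 94, 36, 96, 12]
dequeue(): [79, 94, 36, 96, 12]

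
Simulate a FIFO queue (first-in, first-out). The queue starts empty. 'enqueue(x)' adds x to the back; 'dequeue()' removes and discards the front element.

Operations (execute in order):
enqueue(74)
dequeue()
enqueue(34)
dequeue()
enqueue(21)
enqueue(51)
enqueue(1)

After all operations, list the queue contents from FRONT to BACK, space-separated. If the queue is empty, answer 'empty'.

enqueue(74): [74]
dequeue(): []
enqueue(34): [34]
dequeue(): []
enqueue(21): [21]
enqueue(51): [21, 51]
enqueue(1): [21, 51, 1]

Answer: 21 51 1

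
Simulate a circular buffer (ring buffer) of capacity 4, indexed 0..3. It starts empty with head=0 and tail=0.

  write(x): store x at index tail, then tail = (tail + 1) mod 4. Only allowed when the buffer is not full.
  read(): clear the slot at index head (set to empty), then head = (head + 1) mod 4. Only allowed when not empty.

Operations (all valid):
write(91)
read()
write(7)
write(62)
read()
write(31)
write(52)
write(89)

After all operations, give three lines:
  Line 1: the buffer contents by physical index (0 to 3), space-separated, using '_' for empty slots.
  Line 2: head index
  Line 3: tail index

write(91): buf=[91 _ _ _], head=0, tail=1, size=1
read(): buf=[_ _ _ _], head=1, tail=1, size=0
write(7): buf=[_ 7 _ _], head=1, tail=2, size=1
write(62): buf=[_ 7 62 _], head=1, tail=3, size=2
read(): buf=[_ _ 62 _], head=2, tail=3, size=1
write(31): buf=[_ _ 62 31], head=2, tail=0, size=2
write(52): buf=[52 _ 62 31], head=2, tail=1, size=3
write(89): buf=[52 89 62 31], head=2, tail=2, size=4

Answer: 52 89 62 31
2
2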